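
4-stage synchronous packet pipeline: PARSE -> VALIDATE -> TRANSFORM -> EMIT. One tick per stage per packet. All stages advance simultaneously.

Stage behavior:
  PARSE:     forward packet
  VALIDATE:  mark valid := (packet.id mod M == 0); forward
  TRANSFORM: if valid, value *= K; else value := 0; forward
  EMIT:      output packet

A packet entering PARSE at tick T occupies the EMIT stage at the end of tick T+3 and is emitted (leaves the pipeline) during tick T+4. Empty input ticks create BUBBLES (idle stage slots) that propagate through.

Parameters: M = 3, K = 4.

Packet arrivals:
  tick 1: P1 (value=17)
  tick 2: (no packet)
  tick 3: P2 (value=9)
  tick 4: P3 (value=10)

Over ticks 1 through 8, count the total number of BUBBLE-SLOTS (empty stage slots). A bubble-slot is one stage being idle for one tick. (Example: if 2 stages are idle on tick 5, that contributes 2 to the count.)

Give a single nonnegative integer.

Answer: 20

Derivation:
Tick 1: [PARSE:P1(v=17,ok=F), VALIDATE:-, TRANSFORM:-, EMIT:-] out:-; bubbles=3
Tick 2: [PARSE:-, VALIDATE:P1(v=17,ok=F), TRANSFORM:-, EMIT:-] out:-; bubbles=3
Tick 3: [PARSE:P2(v=9,ok=F), VALIDATE:-, TRANSFORM:P1(v=0,ok=F), EMIT:-] out:-; bubbles=2
Tick 4: [PARSE:P3(v=10,ok=F), VALIDATE:P2(v=9,ok=F), TRANSFORM:-, EMIT:P1(v=0,ok=F)] out:-; bubbles=1
Tick 5: [PARSE:-, VALIDATE:P3(v=10,ok=T), TRANSFORM:P2(v=0,ok=F), EMIT:-] out:P1(v=0); bubbles=2
Tick 6: [PARSE:-, VALIDATE:-, TRANSFORM:P3(v=40,ok=T), EMIT:P2(v=0,ok=F)] out:-; bubbles=2
Tick 7: [PARSE:-, VALIDATE:-, TRANSFORM:-, EMIT:P3(v=40,ok=T)] out:P2(v=0); bubbles=3
Tick 8: [PARSE:-, VALIDATE:-, TRANSFORM:-, EMIT:-] out:P3(v=40); bubbles=4
Total bubble-slots: 20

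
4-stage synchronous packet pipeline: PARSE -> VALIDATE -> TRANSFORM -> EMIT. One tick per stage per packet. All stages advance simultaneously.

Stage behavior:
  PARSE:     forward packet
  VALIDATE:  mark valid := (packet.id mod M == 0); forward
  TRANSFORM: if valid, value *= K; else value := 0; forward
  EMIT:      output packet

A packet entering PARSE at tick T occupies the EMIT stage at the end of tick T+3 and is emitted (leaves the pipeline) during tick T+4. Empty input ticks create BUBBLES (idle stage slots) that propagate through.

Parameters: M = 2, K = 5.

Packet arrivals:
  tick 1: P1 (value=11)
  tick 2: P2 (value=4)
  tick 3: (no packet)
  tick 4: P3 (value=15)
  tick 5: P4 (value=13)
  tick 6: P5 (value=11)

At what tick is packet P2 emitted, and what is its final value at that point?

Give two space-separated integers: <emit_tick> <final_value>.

Tick 1: [PARSE:P1(v=11,ok=F), VALIDATE:-, TRANSFORM:-, EMIT:-] out:-; in:P1
Tick 2: [PARSE:P2(v=4,ok=F), VALIDATE:P1(v=11,ok=F), TRANSFORM:-, EMIT:-] out:-; in:P2
Tick 3: [PARSE:-, VALIDATE:P2(v=4,ok=T), TRANSFORM:P1(v=0,ok=F), EMIT:-] out:-; in:-
Tick 4: [PARSE:P3(v=15,ok=F), VALIDATE:-, TRANSFORM:P2(v=20,ok=T), EMIT:P1(v=0,ok=F)] out:-; in:P3
Tick 5: [PARSE:P4(v=13,ok=F), VALIDATE:P3(v=15,ok=F), TRANSFORM:-, EMIT:P2(v=20,ok=T)] out:P1(v=0); in:P4
Tick 6: [PARSE:P5(v=11,ok=F), VALIDATE:P4(v=13,ok=T), TRANSFORM:P3(v=0,ok=F), EMIT:-] out:P2(v=20); in:P5
Tick 7: [PARSE:-, VALIDATE:P5(v=11,ok=F), TRANSFORM:P4(v=65,ok=T), EMIT:P3(v=0,ok=F)] out:-; in:-
Tick 8: [PARSE:-, VALIDATE:-, TRANSFORM:P5(v=0,ok=F), EMIT:P4(v=65,ok=T)] out:P3(v=0); in:-
Tick 9: [PARSE:-, VALIDATE:-, TRANSFORM:-, EMIT:P5(v=0,ok=F)] out:P4(v=65); in:-
Tick 10: [PARSE:-, VALIDATE:-, TRANSFORM:-, EMIT:-] out:P5(v=0); in:-
P2: arrives tick 2, valid=True (id=2, id%2=0), emit tick 6, final value 20

Answer: 6 20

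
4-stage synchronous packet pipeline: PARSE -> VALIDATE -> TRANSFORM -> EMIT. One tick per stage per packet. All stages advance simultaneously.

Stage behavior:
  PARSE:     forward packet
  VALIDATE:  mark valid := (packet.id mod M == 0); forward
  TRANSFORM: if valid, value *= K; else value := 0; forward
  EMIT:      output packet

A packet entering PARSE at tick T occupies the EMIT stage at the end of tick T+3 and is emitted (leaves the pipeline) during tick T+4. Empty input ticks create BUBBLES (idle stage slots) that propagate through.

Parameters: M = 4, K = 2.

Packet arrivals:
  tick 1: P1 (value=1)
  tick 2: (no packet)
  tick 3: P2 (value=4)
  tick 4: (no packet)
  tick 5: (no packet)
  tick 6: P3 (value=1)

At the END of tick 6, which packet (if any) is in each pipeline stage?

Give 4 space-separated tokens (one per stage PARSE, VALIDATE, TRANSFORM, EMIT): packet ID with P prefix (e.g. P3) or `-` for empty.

Tick 1: [PARSE:P1(v=1,ok=F), VALIDATE:-, TRANSFORM:-, EMIT:-] out:-; in:P1
Tick 2: [PARSE:-, VALIDATE:P1(v=1,ok=F), TRANSFORM:-, EMIT:-] out:-; in:-
Tick 3: [PARSE:P2(v=4,ok=F), VALIDATE:-, TRANSFORM:P1(v=0,ok=F), EMIT:-] out:-; in:P2
Tick 4: [PARSE:-, VALIDATE:P2(v=4,ok=F), TRANSFORM:-, EMIT:P1(v=0,ok=F)] out:-; in:-
Tick 5: [PARSE:-, VALIDATE:-, TRANSFORM:P2(v=0,ok=F), EMIT:-] out:P1(v=0); in:-
Tick 6: [PARSE:P3(v=1,ok=F), VALIDATE:-, TRANSFORM:-, EMIT:P2(v=0,ok=F)] out:-; in:P3
At end of tick 6: ['P3', '-', '-', 'P2']

Answer: P3 - - P2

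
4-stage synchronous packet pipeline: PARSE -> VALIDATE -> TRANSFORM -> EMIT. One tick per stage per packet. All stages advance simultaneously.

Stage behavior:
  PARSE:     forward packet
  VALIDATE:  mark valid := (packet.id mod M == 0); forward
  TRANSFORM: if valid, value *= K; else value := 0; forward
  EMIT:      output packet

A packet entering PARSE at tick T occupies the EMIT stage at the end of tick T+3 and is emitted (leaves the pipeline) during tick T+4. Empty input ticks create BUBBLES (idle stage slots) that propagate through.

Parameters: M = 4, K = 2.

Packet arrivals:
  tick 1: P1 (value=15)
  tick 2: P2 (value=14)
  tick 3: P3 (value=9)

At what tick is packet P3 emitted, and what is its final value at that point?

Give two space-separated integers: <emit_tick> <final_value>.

Answer: 7 0

Derivation:
Tick 1: [PARSE:P1(v=15,ok=F), VALIDATE:-, TRANSFORM:-, EMIT:-] out:-; in:P1
Tick 2: [PARSE:P2(v=14,ok=F), VALIDATE:P1(v=15,ok=F), TRANSFORM:-, EMIT:-] out:-; in:P2
Tick 3: [PARSE:P3(v=9,ok=F), VALIDATE:P2(v=14,ok=F), TRANSFORM:P1(v=0,ok=F), EMIT:-] out:-; in:P3
Tick 4: [PARSE:-, VALIDATE:P3(v=9,ok=F), TRANSFORM:P2(v=0,ok=F), EMIT:P1(v=0,ok=F)] out:-; in:-
Tick 5: [PARSE:-, VALIDATE:-, TRANSFORM:P3(v=0,ok=F), EMIT:P2(v=0,ok=F)] out:P1(v=0); in:-
Tick 6: [PARSE:-, VALIDATE:-, TRANSFORM:-, EMIT:P3(v=0,ok=F)] out:P2(v=0); in:-
Tick 7: [PARSE:-, VALIDATE:-, TRANSFORM:-, EMIT:-] out:P3(v=0); in:-
P3: arrives tick 3, valid=False (id=3, id%4=3), emit tick 7, final value 0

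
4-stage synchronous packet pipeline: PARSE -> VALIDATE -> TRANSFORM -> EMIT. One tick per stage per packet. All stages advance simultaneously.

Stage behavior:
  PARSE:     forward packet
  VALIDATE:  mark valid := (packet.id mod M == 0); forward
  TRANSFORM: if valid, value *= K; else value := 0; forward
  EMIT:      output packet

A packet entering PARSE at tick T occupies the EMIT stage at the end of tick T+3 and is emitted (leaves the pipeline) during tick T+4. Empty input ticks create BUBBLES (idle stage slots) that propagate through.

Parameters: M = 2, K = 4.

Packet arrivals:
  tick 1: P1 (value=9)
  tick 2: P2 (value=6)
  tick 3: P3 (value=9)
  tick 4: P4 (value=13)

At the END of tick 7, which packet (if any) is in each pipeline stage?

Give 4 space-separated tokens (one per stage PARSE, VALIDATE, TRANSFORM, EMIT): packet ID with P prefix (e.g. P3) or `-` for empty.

Answer: - - - P4

Derivation:
Tick 1: [PARSE:P1(v=9,ok=F), VALIDATE:-, TRANSFORM:-, EMIT:-] out:-; in:P1
Tick 2: [PARSE:P2(v=6,ok=F), VALIDATE:P1(v=9,ok=F), TRANSFORM:-, EMIT:-] out:-; in:P2
Tick 3: [PARSE:P3(v=9,ok=F), VALIDATE:P2(v=6,ok=T), TRANSFORM:P1(v=0,ok=F), EMIT:-] out:-; in:P3
Tick 4: [PARSE:P4(v=13,ok=F), VALIDATE:P3(v=9,ok=F), TRANSFORM:P2(v=24,ok=T), EMIT:P1(v=0,ok=F)] out:-; in:P4
Tick 5: [PARSE:-, VALIDATE:P4(v=13,ok=T), TRANSFORM:P3(v=0,ok=F), EMIT:P2(v=24,ok=T)] out:P1(v=0); in:-
Tick 6: [PARSE:-, VALIDATE:-, TRANSFORM:P4(v=52,ok=T), EMIT:P3(v=0,ok=F)] out:P2(v=24); in:-
Tick 7: [PARSE:-, VALIDATE:-, TRANSFORM:-, EMIT:P4(v=52,ok=T)] out:P3(v=0); in:-
At end of tick 7: ['-', '-', '-', 'P4']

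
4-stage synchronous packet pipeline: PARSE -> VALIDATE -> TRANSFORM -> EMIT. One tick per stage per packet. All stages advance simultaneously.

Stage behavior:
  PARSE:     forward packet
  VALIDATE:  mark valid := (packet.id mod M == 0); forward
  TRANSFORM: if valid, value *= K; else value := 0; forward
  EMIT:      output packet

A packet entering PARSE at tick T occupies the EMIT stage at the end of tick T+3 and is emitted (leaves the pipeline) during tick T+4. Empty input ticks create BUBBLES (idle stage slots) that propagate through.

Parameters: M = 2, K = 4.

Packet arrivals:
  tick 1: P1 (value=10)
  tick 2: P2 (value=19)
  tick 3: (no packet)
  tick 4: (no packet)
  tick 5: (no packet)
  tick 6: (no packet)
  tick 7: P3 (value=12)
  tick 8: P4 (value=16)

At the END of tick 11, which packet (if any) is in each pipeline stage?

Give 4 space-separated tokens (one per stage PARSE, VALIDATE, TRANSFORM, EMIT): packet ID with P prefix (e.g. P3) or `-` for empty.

Tick 1: [PARSE:P1(v=10,ok=F), VALIDATE:-, TRANSFORM:-, EMIT:-] out:-; in:P1
Tick 2: [PARSE:P2(v=19,ok=F), VALIDATE:P1(v=10,ok=F), TRANSFORM:-, EMIT:-] out:-; in:P2
Tick 3: [PARSE:-, VALIDATE:P2(v=19,ok=T), TRANSFORM:P1(v=0,ok=F), EMIT:-] out:-; in:-
Tick 4: [PARSE:-, VALIDATE:-, TRANSFORM:P2(v=76,ok=T), EMIT:P1(v=0,ok=F)] out:-; in:-
Tick 5: [PARSE:-, VALIDATE:-, TRANSFORM:-, EMIT:P2(v=76,ok=T)] out:P1(v=0); in:-
Tick 6: [PARSE:-, VALIDATE:-, TRANSFORM:-, EMIT:-] out:P2(v=76); in:-
Tick 7: [PARSE:P3(v=12,ok=F), VALIDATE:-, TRANSFORM:-, EMIT:-] out:-; in:P3
Tick 8: [PARSE:P4(v=16,ok=F), VALIDATE:P3(v=12,ok=F), TRANSFORM:-, EMIT:-] out:-; in:P4
Tick 9: [PARSE:-, VALIDATE:P4(v=16,ok=T), TRANSFORM:P3(v=0,ok=F), EMIT:-] out:-; in:-
Tick 10: [PARSE:-, VALIDATE:-, TRANSFORM:P4(v=64,ok=T), EMIT:P3(v=0,ok=F)] out:-; in:-
Tick 11: [PARSE:-, VALIDATE:-, TRANSFORM:-, EMIT:P4(v=64,ok=T)] out:P3(v=0); in:-
At end of tick 11: ['-', '-', '-', 'P4']

Answer: - - - P4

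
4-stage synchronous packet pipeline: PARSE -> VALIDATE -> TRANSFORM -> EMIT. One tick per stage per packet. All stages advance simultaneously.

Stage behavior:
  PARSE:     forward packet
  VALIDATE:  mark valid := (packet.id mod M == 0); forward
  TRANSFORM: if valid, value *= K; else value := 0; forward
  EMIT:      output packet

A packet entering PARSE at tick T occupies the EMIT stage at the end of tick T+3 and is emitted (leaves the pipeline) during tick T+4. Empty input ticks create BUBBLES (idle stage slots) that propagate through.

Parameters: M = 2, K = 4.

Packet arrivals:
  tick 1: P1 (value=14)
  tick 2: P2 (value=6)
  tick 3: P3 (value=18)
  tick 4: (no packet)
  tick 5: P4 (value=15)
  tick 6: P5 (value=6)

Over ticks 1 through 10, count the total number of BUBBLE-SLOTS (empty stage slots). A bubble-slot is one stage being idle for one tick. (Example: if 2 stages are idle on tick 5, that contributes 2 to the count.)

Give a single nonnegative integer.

Tick 1: [PARSE:P1(v=14,ok=F), VALIDATE:-, TRANSFORM:-, EMIT:-] out:-; bubbles=3
Tick 2: [PARSE:P2(v=6,ok=F), VALIDATE:P1(v=14,ok=F), TRANSFORM:-, EMIT:-] out:-; bubbles=2
Tick 3: [PARSE:P3(v=18,ok=F), VALIDATE:P2(v=6,ok=T), TRANSFORM:P1(v=0,ok=F), EMIT:-] out:-; bubbles=1
Tick 4: [PARSE:-, VALIDATE:P3(v=18,ok=F), TRANSFORM:P2(v=24,ok=T), EMIT:P1(v=0,ok=F)] out:-; bubbles=1
Tick 5: [PARSE:P4(v=15,ok=F), VALIDATE:-, TRANSFORM:P3(v=0,ok=F), EMIT:P2(v=24,ok=T)] out:P1(v=0); bubbles=1
Tick 6: [PARSE:P5(v=6,ok=F), VALIDATE:P4(v=15,ok=T), TRANSFORM:-, EMIT:P3(v=0,ok=F)] out:P2(v=24); bubbles=1
Tick 7: [PARSE:-, VALIDATE:P5(v=6,ok=F), TRANSFORM:P4(v=60,ok=T), EMIT:-] out:P3(v=0); bubbles=2
Tick 8: [PARSE:-, VALIDATE:-, TRANSFORM:P5(v=0,ok=F), EMIT:P4(v=60,ok=T)] out:-; bubbles=2
Tick 9: [PARSE:-, VALIDATE:-, TRANSFORM:-, EMIT:P5(v=0,ok=F)] out:P4(v=60); bubbles=3
Tick 10: [PARSE:-, VALIDATE:-, TRANSFORM:-, EMIT:-] out:P5(v=0); bubbles=4
Total bubble-slots: 20

Answer: 20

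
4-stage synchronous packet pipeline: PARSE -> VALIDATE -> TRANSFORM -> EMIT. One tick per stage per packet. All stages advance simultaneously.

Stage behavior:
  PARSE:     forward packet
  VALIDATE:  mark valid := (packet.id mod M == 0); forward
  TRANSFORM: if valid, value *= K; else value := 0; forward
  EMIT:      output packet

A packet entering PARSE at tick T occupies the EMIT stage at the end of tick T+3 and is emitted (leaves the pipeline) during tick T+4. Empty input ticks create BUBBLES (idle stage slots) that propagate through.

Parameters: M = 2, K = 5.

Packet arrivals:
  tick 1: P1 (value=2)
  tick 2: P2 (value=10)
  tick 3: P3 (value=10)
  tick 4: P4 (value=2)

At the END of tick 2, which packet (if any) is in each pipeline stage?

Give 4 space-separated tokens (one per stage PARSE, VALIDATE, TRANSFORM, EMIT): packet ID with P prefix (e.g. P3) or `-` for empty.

Answer: P2 P1 - -

Derivation:
Tick 1: [PARSE:P1(v=2,ok=F), VALIDATE:-, TRANSFORM:-, EMIT:-] out:-; in:P1
Tick 2: [PARSE:P2(v=10,ok=F), VALIDATE:P1(v=2,ok=F), TRANSFORM:-, EMIT:-] out:-; in:P2
At end of tick 2: ['P2', 'P1', '-', '-']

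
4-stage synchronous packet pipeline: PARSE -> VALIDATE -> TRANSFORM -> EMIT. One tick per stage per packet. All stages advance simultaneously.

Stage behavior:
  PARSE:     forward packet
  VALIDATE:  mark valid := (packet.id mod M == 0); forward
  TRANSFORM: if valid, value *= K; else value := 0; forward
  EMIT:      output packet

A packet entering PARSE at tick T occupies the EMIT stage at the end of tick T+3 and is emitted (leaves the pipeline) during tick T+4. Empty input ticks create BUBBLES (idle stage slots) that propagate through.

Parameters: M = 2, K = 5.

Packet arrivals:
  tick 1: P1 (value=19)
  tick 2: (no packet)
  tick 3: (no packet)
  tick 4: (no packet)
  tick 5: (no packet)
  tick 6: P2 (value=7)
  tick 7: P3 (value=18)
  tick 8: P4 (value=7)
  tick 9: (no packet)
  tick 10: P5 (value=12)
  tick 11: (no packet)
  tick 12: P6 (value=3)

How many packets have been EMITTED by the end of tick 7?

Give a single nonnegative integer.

Answer: 1

Derivation:
Tick 1: [PARSE:P1(v=19,ok=F), VALIDATE:-, TRANSFORM:-, EMIT:-] out:-; in:P1
Tick 2: [PARSE:-, VALIDATE:P1(v=19,ok=F), TRANSFORM:-, EMIT:-] out:-; in:-
Tick 3: [PARSE:-, VALIDATE:-, TRANSFORM:P1(v=0,ok=F), EMIT:-] out:-; in:-
Tick 4: [PARSE:-, VALIDATE:-, TRANSFORM:-, EMIT:P1(v=0,ok=F)] out:-; in:-
Tick 5: [PARSE:-, VALIDATE:-, TRANSFORM:-, EMIT:-] out:P1(v=0); in:-
Tick 6: [PARSE:P2(v=7,ok=F), VALIDATE:-, TRANSFORM:-, EMIT:-] out:-; in:P2
Tick 7: [PARSE:P3(v=18,ok=F), VALIDATE:P2(v=7,ok=T), TRANSFORM:-, EMIT:-] out:-; in:P3
Emitted by tick 7: ['P1']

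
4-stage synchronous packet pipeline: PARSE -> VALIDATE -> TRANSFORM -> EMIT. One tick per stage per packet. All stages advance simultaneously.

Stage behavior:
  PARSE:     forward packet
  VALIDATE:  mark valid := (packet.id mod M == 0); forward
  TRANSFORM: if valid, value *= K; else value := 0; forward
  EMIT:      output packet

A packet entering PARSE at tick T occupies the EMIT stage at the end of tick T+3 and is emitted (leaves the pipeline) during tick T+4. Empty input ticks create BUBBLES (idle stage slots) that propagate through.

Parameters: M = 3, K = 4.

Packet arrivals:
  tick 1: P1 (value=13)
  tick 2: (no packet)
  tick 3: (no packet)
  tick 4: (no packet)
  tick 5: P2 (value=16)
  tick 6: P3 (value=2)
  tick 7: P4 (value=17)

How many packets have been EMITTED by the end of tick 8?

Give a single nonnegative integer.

Answer: 1

Derivation:
Tick 1: [PARSE:P1(v=13,ok=F), VALIDATE:-, TRANSFORM:-, EMIT:-] out:-; in:P1
Tick 2: [PARSE:-, VALIDATE:P1(v=13,ok=F), TRANSFORM:-, EMIT:-] out:-; in:-
Tick 3: [PARSE:-, VALIDATE:-, TRANSFORM:P1(v=0,ok=F), EMIT:-] out:-; in:-
Tick 4: [PARSE:-, VALIDATE:-, TRANSFORM:-, EMIT:P1(v=0,ok=F)] out:-; in:-
Tick 5: [PARSE:P2(v=16,ok=F), VALIDATE:-, TRANSFORM:-, EMIT:-] out:P1(v=0); in:P2
Tick 6: [PARSE:P3(v=2,ok=F), VALIDATE:P2(v=16,ok=F), TRANSFORM:-, EMIT:-] out:-; in:P3
Tick 7: [PARSE:P4(v=17,ok=F), VALIDATE:P3(v=2,ok=T), TRANSFORM:P2(v=0,ok=F), EMIT:-] out:-; in:P4
Tick 8: [PARSE:-, VALIDATE:P4(v=17,ok=F), TRANSFORM:P3(v=8,ok=T), EMIT:P2(v=0,ok=F)] out:-; in:-
Emitted by tick 8: ['P1']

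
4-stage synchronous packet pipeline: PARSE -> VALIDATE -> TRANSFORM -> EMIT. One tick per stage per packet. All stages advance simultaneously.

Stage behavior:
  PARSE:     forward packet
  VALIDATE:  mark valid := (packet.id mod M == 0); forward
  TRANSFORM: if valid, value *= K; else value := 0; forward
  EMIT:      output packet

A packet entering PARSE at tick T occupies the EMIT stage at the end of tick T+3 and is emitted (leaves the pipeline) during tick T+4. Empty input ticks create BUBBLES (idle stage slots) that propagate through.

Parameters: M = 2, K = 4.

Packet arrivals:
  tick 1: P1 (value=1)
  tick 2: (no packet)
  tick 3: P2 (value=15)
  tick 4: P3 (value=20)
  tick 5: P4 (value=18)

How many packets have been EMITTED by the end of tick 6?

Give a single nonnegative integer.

Tick 1: [PARSE:P1(v=1,ok=F), VALIDATE:-, TRANSFORM:-, EMIT:-] out:-; in:P1
Tick 2: [PARSE:-, VALIDATE:P1(v=1,ok=F), TRANSFORM:-, EMIT:-] out:-; in:-
Tick 3: [PARSE:P2(v=15,ok=F), VALIDATE:-, TRANSFORM:P1(v=0,ok=F), EMIT:-] out:-; in:P2
Tick 4: [PARSE:P3(v=20,ok=F), VALIDATE:P2(v=15,ok=T), TRANSFORM:-, EMIT:P1(v=0,ok=F)] out:-; in:P3
Tick 5: [PARSE:P4(v=18,ok=F), VALIDATE:P3(v=20,ok=F), TRANSFORM:P2(v=60,ok=T), EMIT:-] out:P1(v=0); in:P4
Tick 6: [PARSE:-, VALIDATE:P4(v=18,ok=T), TRANSFORM:P3(v=0,ok=F), EMIT:P2(v=60,ok=T)] out:-; in:-
Emitted by tick 6: ['P1']

Answer: 1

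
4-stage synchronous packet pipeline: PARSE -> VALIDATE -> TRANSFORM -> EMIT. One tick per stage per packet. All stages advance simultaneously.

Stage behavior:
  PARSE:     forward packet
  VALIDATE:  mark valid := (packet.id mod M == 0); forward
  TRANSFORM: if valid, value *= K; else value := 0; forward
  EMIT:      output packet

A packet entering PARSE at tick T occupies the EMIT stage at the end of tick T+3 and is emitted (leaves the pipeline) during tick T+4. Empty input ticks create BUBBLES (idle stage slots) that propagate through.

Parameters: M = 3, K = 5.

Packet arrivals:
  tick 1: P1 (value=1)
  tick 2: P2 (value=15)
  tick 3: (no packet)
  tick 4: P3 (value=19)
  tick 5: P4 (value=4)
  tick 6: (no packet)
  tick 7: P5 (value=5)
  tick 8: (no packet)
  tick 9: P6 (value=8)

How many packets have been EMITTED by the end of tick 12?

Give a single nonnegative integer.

Tick 1: [PARSE:P1(v=1,ok=F), VALIDATE:-, TRANSFORM:-, EMIT:-] out:-; in:P1
Tick 2: [PARSE:P2(v=15,ok=F), VALIDATE:P1(v=1,ok=F), TRANSFORM:-, EMIT:-] out:-; in:P2
Tick 3: [PARSE:-, VALIDATE:P2(v=15,ok=F), TRANSFORM:P1(v=0,ok=F), EMIT:-] out:-; in:-
Tick 4: [PARSE:P3(v=19,ok=F), VALIDATE:-, TRANSFORM:P2(v=0,ok=F), EMIT:P1(v=0,ok=F)] out:-; in:P3
Tick 5: [PARSE:P4(v=4,ok=F), VALIDATE:P3(v=19,ok=T), TRANSFORM:-, EMIT:P2(v=0,ok=F)] out:P1(v=0); in:P4
Tick 6: [PARSE:-, VALIDATE:P4(v=4,ok=F), TRANSFORM:P3(v=95,ok=T), EMIT:-] out:P2(v=0); in:-
Tick 7: [PARSE:P5(v=5,ok=F), VALIDATE:-, TRANSFORM:P4(v=0,ok=F), EMIT:P3(v=95,ok=T)] out:-; in:P5
Tick 8: [PARSE:-, VALIDATE:P5(v=5,ok=F), TRANSFORM:-, EMIT:P4(v=0,ok=F)] out:P3(v=95); in:-
Tick 9: [PARSE:P6(v=8,ok=F), VALIDATE:-, TRANSFORM:P5(v=0,ok=F), EMIT:-] out:P4(v=0); in:P6
Tick 10: [PARSE:-, VALIDATE:P6(v=8,ok=T), TRANSFORM:-, EMIT:P5(v=0,ok=F)] out:-; in:-
Tick 11: [PARSE:-, VALIDATE:-, TRANSFORM:P6(v=40,ok=T), EMIT:-] out:P5(v=0); in:-
Tick 12: [PARSE:-, VALIDATE:-, TRANSFORM:-, EMIT:P6(v=40,ok=T)] out:-; in:-
Emitted by tick 12: ['P1', 'P2', 'P3', 'P4', 'P5']

Answer: 5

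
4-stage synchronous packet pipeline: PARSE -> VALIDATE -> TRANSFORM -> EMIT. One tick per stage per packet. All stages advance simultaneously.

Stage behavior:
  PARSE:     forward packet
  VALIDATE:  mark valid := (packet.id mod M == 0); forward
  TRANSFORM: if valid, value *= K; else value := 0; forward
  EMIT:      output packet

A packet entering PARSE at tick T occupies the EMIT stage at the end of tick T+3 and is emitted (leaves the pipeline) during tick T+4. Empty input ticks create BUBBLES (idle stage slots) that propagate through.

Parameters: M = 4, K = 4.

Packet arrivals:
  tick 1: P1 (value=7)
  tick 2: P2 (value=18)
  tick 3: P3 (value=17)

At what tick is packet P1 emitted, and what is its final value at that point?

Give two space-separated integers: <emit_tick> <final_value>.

Tick 1: [PARSE:P1(v=7,ok=F), VALIDATE:-, TRANSFORM:-, EMIT:-] out:-; in:P1
Tick 2: [PARSE:P2(v=18,ok=F), VALIDATE:P1(v=7,ok=F), TRANSFORM:-, EMIT:-] out:-; in:P2
Tick 3: [PARSE:P3(v=17,ok=F), VALIDATE:P2(v=18,ok=F), TRANSFORM:P1(v=0,ok=F), EMIT:-] out:-; in:P3
Tick 4: [PARSE:-, VALIDATE:P3(v=17,ok=F), TRANSFORM:P2(v=0,ok=F), EMIT:P1(v=0,ok=F)] out:-; in:-
Tick 5: [PARSE:-, VALIDATE:-, TRANSFORM:P3(v=0,ok=F), EMIT:P2(v=0,ok=F)] out:P1(v=0); in:-
Tick 6: [PARSE:-, VALIDATE:-, TRANSFORM:-, EMIT:P3(v=0,ok=F)] out:P2(v=0); in:-
Tick 7: [PARSE:-, VALIDATE:-, TRANSFORM:-, EMIT:-] out:P3(v=0); in:-
P1: arrives tick 1, valid=False (id=1, id%4=1), emit tick 5, final value 0

Answer: 5 0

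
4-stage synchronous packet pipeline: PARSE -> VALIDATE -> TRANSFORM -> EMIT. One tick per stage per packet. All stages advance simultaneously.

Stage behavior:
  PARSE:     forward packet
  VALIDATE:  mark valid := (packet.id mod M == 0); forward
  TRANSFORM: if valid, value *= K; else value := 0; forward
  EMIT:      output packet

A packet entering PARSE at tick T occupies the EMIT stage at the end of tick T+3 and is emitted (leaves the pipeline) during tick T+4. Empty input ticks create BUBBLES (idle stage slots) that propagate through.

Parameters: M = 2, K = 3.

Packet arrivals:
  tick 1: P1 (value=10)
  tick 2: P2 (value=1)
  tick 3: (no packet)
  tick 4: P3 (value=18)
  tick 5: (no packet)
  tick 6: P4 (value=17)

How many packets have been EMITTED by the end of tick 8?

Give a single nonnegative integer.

Answer: 3

Derivation:
Tick 1: [PARSE:P1(v=10,ok=F), VALIDATE:-, TRANSFORM:-, EMIT:-] out:-; in:P1
Tick 2: [PARSE:P2(v=1,ok=F), VALIDATE:P1(v=10,ok=F), TRANSFORM:-, EMIT:-] out:-; in:P2
Tick 3: [PARSE:-, VALIDATE:P2(v=1,ok=T), TRANSFORM:P1(v=0,ok=F), EMIT:-] out:-; in:-
Tick 4: [PARSE:P3(v=18,ok=F), VALIDATE:-, TRANSFORM:P2(v=3,ok=T), EMIT:P1(v=0,ok=F)] out:-; in:P3
Tick 5: [PARSE:-, VALIDATE:P3(v=18,ok=F), TRANSFORM:-, EMIT:P2(v=3,ok=T)] out:P1(v=0); in:-
Tick 6: [PARSE:P4(v=17,ok=F), VALIDATE:-, TRANSFORM:P3(v=0,ok=F), EMIT:-] out:P2(v=3); in:P4
Tick 7: [PARSE:-, VALIDATE:P4(v=17,ok=T), TRANSFORM:-, EMIT:P3(v=0,ok=F)] out:-; in:-
Tick 8: [PARSE:-, VALIDATE:-, TRANSFORM:P4(v=51,ok=T), EMIT:-] out:P3(v=0); in:-
Emitted by tick 8: ['P1', 'P2', 'P3']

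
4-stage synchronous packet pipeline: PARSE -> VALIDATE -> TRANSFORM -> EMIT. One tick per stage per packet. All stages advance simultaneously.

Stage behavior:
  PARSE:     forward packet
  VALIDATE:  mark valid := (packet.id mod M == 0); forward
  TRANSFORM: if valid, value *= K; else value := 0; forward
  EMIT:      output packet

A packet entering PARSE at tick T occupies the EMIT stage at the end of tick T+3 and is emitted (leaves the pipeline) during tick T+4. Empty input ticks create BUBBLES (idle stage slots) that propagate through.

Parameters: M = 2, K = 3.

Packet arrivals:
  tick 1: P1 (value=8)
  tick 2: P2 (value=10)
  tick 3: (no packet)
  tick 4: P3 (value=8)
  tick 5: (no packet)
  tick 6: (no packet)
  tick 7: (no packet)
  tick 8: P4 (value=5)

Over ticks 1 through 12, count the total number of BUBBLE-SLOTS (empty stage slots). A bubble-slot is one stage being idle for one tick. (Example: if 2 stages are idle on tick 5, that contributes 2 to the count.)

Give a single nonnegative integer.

Answer: 32

Derivation:
Tick 1: [PARSE:P1(v=8,ok=F), VALIDATE:-, TRANSFORM:-, EMIT:-] out:-; bubbles=3
Tick 2: [PARSE:P2(v=10,ok=F), VALIDATE:P1(v=8,ok=F), TRANSFORM:-, EMIT:-] out:-; bubbles=2
Tick 3: [PARSE:-, VALIDATE:P2(v=10,ok=T), TRANSFORM:P1(v=0,ok=F), EMIT:-] out:-; bubbles=2
Tick 4: [PARSE:P3(v=8,ok=F), VALIDATE:-, TRANSFORM:P2(v=30,ok=T), EMIT:P1(v=0,ok=F)] out:-; bubbles=1
Tick 5: [PARSE:-, VALIDATE:P3(v=8,ok=F), TRANSFORM:-, EMIT:P2(v=30,ok=T)] out:P1(v=0); bubbles=2
Tick 6: [PARSE:-, VALIDATE:-, TRANSFORM:P3(v=0,ok=F), EMIT:-] out:P2(v=30); bubbles=3
Tick 7: [PARSE:-, VALIDATE:-, TRANSFORM:-, EMIT:P3(v=0,ok=F)] out:-; bubbles=3
Tick 8: [PARSE:P4(v=5,ok=F), VALIDATE:-, TRANSFORM:-, EMIT:-] out:P3(v=0); bubbles=3
Tick 9: [PARSE:-, VALIDATE:P4(v=5,ok=T), TRANSFORM:-, EMIT:-] out:-; bubbles=3
Tick 10: [PARSE:-, VALIDATE:-, TRANSFORM:P4(v=15,ok=T), EMIT:-] out:-; bubbles=3
Tick 11: [PARSE:-, VALIDATE:-, TRANSFORM:-, EMIT:P4(v=15,ok=T)] out:-; bubbles=3
Tick 12: [PARSE:-, VALIDATE:-, TRANSFORM:-, EMIT:-] out:P4(v=15); bubbles=4
Total bubble-slots: 32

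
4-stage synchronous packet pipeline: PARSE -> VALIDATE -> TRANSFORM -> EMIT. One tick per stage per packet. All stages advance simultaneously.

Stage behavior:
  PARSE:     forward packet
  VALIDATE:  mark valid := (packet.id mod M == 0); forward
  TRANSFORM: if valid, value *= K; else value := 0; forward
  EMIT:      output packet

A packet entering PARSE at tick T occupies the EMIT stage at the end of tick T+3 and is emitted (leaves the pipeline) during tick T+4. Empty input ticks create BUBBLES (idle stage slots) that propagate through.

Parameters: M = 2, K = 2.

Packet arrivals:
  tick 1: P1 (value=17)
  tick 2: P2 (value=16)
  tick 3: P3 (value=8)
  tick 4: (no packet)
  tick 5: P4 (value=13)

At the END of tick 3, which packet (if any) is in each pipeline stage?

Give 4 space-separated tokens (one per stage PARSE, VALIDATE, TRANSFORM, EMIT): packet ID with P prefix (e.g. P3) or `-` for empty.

Answer: P3 P2 P1 -

Derivation:
Tick 1: [PARSE:P1(v=17,ok=F), VALIDATE:-, TRANSFORM:-, EMIT:-] out:-; in:P1
Tick 2: [PARSE:P2(v=16,ok=F), VALIDATE:P1(v=17,ok=F), TRANSFORM:-, EMIT:-] out:-; in:P2
Tick 3: [PARSE:P3(v=8,ok=F), VALIDATE:P2(v=16,ok=T), TRANSFORM:P1(v=0,ok=F), EMIT:-] out:-; in:P3
At end of tick 3: ['P3', 'P2', 'P1', '-']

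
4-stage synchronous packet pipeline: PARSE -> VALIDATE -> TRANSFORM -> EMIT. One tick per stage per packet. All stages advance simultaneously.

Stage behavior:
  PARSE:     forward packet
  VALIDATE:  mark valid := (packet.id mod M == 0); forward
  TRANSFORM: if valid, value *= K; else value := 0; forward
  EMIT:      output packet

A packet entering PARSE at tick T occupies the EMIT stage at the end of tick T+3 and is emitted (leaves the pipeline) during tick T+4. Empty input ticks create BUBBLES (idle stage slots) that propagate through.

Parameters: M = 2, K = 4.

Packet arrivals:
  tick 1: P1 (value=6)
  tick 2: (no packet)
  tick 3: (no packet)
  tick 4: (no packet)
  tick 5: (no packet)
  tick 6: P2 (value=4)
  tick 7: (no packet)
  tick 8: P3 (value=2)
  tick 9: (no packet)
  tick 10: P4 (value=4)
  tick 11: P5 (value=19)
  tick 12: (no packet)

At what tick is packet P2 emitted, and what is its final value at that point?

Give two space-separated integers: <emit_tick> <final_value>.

Tick 1: [PARSE:P1(v=6,ok=F), VALIDATE:-, TRANSFORM:-, EMIT:-] out:-; in:P1
Tick 2: [PARSE:-, VALIDATE:P1(v=6,ok=F), TRANSFORM:-, EMIT:-] out:-; in:-
Tick 3: [PARSE:-, VALIDATE:-, TRANSFORM:P1(v=0,ok=F), EMIT:-] out:-; in:-
Tick 4: [PARSE:-, VALIDATE:-, TRANSFORM:-, EMIT:P1(v=0,ok=F)] out:-; in:-
Tick 5: [PARSE:-, VALIDATE:-, TRANSFORM:-, EMIT:-] out:P1(v=0); in:-
Tick 6: [PARSE:P2(v=4,ok=F), VALIDATE:-, TRANSFORM:-, EMIT:-] out:-; in:P2
Tick 7: [PARSE:-, VALIDATE:P2(v=4,ok=T), TRANSFORM:-, EMIT:-] out:-; in:-
Tick 8: [PARSE:P3(v=2,ok=F), VALIDATE:-, TRANSFORM:P2(v=16,ok=T), EMIT:-] out:-; in:P3
Tick 9: [PARSE:-, VALIDATE:P3(v=2,ok=F), TRANSFORM:-, EMIT:P2(v=16,ok=T)] out:-; in:-
Tick 10: [PARSE:P4(v=4,ok=F), VALIDATE:-, TRANSFORM:P3(v=0,ok=F), EMIT:-] out:P2(v=16); in:P4
Tick 11: [PARSE:P5(v=19,ok=F), VALIDATE:P4(v=4,ok=T), TRANSFORM:-, EMIT:P3(v=0,ok=F)] out:-; in:P5
Tick 12: [PARSE:-, VALIDATE:P5(v=19,ok=F), TRANSFORM:P4(v=16,ok=T), EMIT:-] out:P3(v=0); in:-
Tick 13: [PARSE:-, VALIDATE:-, TRANSFORM:P5(v=0,ok=F), EMIT:P4(v=16,ok=T)] out:-; in:-
Tick 14: [PARSE:-, VALIDATE:-, TRANSFORM:-, EMIT:P5(v=0,ok=F)] out:P4(v=16); in:-
Tick 15: [PARSE:-, VALIDATE:-, TRANSFORM:-, EMIT:-] out:P5(v=0); in:-
Tick 16: [PARSE:-, VALIDATE:-, TRANSFORM:-, EMIT:-] out:-; in:-
P2: arrives tick 6, valid=True (id=2, id%2=0), emit tick 10, final value 16

Answer: 10 16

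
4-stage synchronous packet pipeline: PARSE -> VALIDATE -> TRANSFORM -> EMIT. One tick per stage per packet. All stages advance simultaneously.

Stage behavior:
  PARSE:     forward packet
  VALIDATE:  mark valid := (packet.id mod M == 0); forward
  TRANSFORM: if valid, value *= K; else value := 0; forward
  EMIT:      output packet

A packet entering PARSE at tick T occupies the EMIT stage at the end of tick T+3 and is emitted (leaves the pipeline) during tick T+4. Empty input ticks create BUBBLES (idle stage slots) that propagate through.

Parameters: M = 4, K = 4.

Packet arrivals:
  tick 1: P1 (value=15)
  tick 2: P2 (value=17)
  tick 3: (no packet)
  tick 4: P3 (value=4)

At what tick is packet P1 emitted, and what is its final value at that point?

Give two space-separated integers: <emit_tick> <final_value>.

Tick 1: [PARSE:P1(v=15,ok=F), VALIDATE:-, TRANSFORM:-, EMIT:-] out:-; in:P1
Tick 2: [PARSE:P2(v=17,ok=F), VALIDATE:P1(v=15,ok=F), TRANSFORM:-, EMIT:-] out:-; in:P2
Tick 3: [PARSE:-, VALIDATE:P2(v=17,ok=F), TRANSFORM:P1(v=0,ok=F), EMIT:-] out:-; in:-
Tick 4: [PARSE:P3(v=4,ok=F), VALIDATE:-, TRANSFORM:P2(v=0,ok=F), EMIT:P1(v=0,ok=F)] out:-; in:P3
Tick 5: [PARSE:-, VALIDATE:P3(v=4,ok=F), TRANSFORM:-, EMIT:P2(v=0,ok=F)] out:P1(v=0); in:-
Tick 6: [PARSE:-, VALIDATE:-, TRANSFORM:P3(v=0,ok=F), EMIT:-] out:P2(v=0); in:-
Tick 7: [PARSE:-, VALIDATE:-, TRANSFORM:-, EMIT:P3(v=0,ok=F)] out:-; in:-
Tick 8: [PARSE:-, VALIDATE:-, TRANSFORM:-, EMIT:-] out:P3(v=0); in:-
P1: arrives tick 1, valid=False (id=1, id%4=1), emit tick 5, final value 0

Answer: 5 0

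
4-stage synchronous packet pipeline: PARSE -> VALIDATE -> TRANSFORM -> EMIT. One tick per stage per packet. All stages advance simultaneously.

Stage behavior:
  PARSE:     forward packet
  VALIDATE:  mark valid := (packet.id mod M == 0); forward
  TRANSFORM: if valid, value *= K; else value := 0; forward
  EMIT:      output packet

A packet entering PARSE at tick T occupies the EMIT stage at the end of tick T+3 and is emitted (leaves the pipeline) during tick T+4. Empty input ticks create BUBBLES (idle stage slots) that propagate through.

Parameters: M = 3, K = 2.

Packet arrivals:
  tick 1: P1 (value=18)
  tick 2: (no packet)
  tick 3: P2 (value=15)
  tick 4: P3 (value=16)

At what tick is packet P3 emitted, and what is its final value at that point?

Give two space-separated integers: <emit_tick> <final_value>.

Answer: 8 32

Derivation:
Tick 1: [PARSE:P1(v=18,ok=F), VALIDATE:-, TRANSFORM:-, EMIT:-] out:-; in:P1
Tick 2: [PARSE:-, VALIDATE:P1(v=18,ok=F), TRANSFORM:-, EMIT:-] out:-; in:-
Tick 3: [PARSE:P2(v=15,ok=F), VALIDATE:-, TRANSFORM:P1(v=0,ok=F), EMIT:-] out:-; in:P2
Tick 4: [PARSE:P3(v=16,ok=F), VALIDATE:P2(v=15,ok=F), TRANSFORM:-, EMIT:P1(v=0,ok=F)] out:-; in:P3
Tick 5: [PARSE:-, VALIDATE:P3(v=16,ok=T), TRANSFORM:P2(v=0,ok=F), EMIT:-] out:P1(v=0); in:-
Tick 6: [PARSE:-, VALIDATE:-, TRANSFORM:P3(v=32,ok=T), EMIT:P2(v=0,ok=F)] out:-; in:-
Tick 7: [PARSE:-, VALIDATE:-, TRANSFORM:-, EMIT:P3(v=32,ok=T)] out:P2(v=0); in:-
Tick 8: [PARSE:-, VALIDATE:-, TRANSFORM:-, EMIT:-] out:P3(v=32); in:-
P3: arrives tick 4, valid=True (id=3, id%3=0), emit tick 8, final value 32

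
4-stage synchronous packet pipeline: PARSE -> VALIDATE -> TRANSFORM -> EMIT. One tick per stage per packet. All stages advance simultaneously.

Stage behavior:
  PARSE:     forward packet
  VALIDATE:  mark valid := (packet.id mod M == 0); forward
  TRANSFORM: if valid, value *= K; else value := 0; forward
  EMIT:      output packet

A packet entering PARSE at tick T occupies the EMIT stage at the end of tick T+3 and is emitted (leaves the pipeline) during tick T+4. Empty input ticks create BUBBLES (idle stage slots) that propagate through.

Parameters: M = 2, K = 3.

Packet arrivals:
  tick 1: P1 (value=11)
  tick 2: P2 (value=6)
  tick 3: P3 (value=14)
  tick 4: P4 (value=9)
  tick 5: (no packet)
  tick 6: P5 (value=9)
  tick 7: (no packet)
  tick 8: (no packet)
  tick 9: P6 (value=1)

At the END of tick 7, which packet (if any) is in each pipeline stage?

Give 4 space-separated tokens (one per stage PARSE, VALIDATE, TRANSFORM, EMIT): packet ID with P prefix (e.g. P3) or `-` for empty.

Tick 1: [PARSE:P1(v=11,ok=F), VALIDATE:-, TRANSFORM:-, EMIT:-] out:-; in:P1
Tick 2: [PARSE:P2(v=6,ok=F), VALIDATE:P1(v=11,ok=F), TRANSFORM:-, EMIT:-] out:-; in:P2
Tick 3: [PARSE:P3(v=14,ok=F), VALIDATE:P2(v=6,ok=T), TRANSFORM:P1(v=0,ok=F), EMIT:-] out:-; in:P3
Tick 4: [PARSE:P4(v=9,ok=F), VALIDATE:P3(v=14,ok=F), TRANSFORM:P2(v=18,ok=T), EMIT:P1(v=0,ok=F)] out:-; in:P4
Tick 5: [PARSE:-, VALIDATE:P4(v=9,ok=T), TRANSFORM:P3(v=0,ok=F), EMIT:P2(v=18,ok=T)] out:P1(v=0); in:-
Tick 6: [PARSE:P5(v=9,ok=F), VALIDATE:-, TRANSFORM:P4(v=27,ok=T), EMIT:P3(v=0,ok=F)] out:P2(v=18); in:P5
Tick 7: [PARSE:-, VALIDATE:P5(v=9,ok=F), TRANSFORM:-, EMIT:P4(v=27,ok=T)] out:P3(v=0); in:-
At end of tick 7: ['-', 'P5', '-', 'P4']

Answer: - P5 - P4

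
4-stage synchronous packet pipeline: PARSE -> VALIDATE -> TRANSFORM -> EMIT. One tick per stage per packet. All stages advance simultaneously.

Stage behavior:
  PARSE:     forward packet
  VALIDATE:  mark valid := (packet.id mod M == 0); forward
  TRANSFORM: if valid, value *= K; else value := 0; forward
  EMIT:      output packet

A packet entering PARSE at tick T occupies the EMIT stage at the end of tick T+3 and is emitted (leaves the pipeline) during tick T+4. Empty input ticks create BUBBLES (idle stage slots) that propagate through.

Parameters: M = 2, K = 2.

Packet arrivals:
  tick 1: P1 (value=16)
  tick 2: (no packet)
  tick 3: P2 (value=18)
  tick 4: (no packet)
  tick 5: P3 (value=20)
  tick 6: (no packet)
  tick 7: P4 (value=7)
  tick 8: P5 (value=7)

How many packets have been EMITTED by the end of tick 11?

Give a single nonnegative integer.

Tick 1: [PARSE:P1(v=16,ok=F), VALIDATE:-, TRANSFORM:-, EMIT:-] out:-; in:P1
Tick 2: [PARSE:-, VALIDATE:P1(v=16,ok=F), TRANSFORM:-, EMIT:-] out:-; in:-
Tick 3: [PARSE:P2(v=18,ok=F), VALIDATE:-, TRANSFORM:P1(v=0,ok=F), EMIT:-] out:-; in:P2
Tick 4: [PARSE:-, VALIDATE:P2(v=18,ok=T), TRANSFORM:-, EMIT:P1(v=0,ok=F)] out:-; in:-
Tick 5: [PARSE:P3(v=20,ok=F), VALIDATE:-, TRANSFORM:P2(v=36,ok=T), EMIT:-] out:P1(v=0); in:P3
Tick 6: [PARSE:-, VALIDATE:P3(v=20,ok=F), TRANSFORM:-, EMIT:P2(v=36,ok=T)] out:-; in:-
Tick 7: [PARSE:P4(v=7,ok=F), VALIDATE:-, TRANSFORM:P3(v=0,ok=F), EMIT:-] out:P2(v=36); in:P4
Tick 8: [PARSE:P5(v=7,ok=F), VALIDATE:P4(v=7,ok=T), TRANSFORM:-, EMIT:P3(v=0,ok=F)] out:-; in:P5
Tick 9: [PARSE:-, VALIDATE:P5(v=7,ok=F), TRANSFORM:P4(v=14,ok=T), EMIT:-] out:P3(v=0); in:-
Tick 10: [PARSE:-, VALIDATE:-, TRANSFORM:P5(v=0,ok=F), EMIT:P4(v=14,ok=T)] out:-; in:-
Tick 11: [PARSE:-, VALIDATE:-, TRANSFORM:-, EMIT:P5(v=0,ok=F)] out:P4(v=14); in:-
Emitted by tick 11: ['P1', 'P2', 'P3', 'P4']

Answer: 4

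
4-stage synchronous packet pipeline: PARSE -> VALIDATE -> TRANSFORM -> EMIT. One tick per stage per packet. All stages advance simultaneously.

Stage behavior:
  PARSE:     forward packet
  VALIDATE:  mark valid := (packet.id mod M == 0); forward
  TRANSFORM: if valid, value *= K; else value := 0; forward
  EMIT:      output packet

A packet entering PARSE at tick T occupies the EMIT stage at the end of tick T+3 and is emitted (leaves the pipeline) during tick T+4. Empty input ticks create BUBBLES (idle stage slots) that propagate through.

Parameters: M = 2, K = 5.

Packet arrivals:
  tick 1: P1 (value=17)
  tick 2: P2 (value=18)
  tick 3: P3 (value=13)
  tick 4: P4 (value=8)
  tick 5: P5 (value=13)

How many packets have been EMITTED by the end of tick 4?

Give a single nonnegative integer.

Tick 1: [PARSE:P1(v=17,ok=F), VALIDATE:-, TRANSFORM:-, EMIT:-] out:-; in:P1
Tick 2: [PARSE:P2(v=18,ok=F), VALIDATE:P1(v=17,ok=F), TRANSFORM:-, EMIT:-] out:-; in:P2
Tick 3: [PARSE:P3(v=13,ok=F), VALIDATE:P2(v=18,ok=T), TRANSFORM:P1(v=0,ok=F), EMIT:-] out:-; in:P3
Tick 4: [PARSE:P4(v=8,ok=F), VALIDATE:P3(v=13,ok=F), TRANSFORM:P2(v=90,ok=T), EMIT:P1(v=0,ok=F)] out:-; in:P4
Emitted by tick 4: []

Answer: 0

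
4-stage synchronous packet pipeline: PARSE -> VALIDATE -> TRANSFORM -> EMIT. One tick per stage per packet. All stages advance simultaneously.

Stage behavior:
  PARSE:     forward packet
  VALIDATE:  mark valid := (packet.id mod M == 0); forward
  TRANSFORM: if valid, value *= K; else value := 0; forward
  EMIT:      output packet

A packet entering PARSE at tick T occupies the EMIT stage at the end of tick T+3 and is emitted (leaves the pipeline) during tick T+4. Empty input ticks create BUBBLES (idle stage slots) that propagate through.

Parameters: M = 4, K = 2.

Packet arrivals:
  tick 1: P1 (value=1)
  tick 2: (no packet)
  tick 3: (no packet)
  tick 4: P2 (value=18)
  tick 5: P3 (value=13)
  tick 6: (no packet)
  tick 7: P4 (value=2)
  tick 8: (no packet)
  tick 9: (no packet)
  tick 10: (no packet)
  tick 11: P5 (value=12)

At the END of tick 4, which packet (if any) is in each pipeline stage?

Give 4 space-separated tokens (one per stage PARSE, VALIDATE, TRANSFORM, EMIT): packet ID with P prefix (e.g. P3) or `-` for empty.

Tick 1: [PARSE:P1(v=1,ok=F), VALIDATE:-, TRANSFORM:-, EMIT:-] out:-; in:P1
Tick 2: [PARSE:-, VALIDATE:P1(v=1,ok=F), TRANSFORM:-, EMIT:-] out:-; in:-
Tick 3: [PARSE:-, VALIDATE:-, TRANSFORM:P1(v=0,ok=F), EMIT:-] out:-; in:-
Tick 4: [PARSE:P2(v=18,ok=F), VALIDATE:-, TRANSFORM:-, EMIT:P1(v=0,ok=F)] out:-; in:P2
At end of tick 4: ['P2', '-', '-', 'P1']

Answer: P2 - - P1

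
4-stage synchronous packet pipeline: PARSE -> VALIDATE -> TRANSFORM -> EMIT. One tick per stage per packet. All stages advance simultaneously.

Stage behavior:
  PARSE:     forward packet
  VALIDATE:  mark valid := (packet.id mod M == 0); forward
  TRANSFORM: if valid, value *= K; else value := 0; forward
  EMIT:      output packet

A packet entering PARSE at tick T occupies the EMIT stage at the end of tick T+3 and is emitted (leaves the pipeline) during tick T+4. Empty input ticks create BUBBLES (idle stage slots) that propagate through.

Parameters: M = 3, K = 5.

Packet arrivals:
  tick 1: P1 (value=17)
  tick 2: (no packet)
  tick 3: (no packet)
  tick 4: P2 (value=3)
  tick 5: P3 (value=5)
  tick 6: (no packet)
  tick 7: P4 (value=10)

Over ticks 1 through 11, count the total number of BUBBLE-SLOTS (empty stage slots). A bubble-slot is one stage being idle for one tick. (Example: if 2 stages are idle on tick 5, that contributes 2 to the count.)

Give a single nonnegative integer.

Answer: 28

Derivation:
Tick 1: [PARSE:P1(v=17,ok=F), VALIDATE:-, TRANSFORM:-, EMIT:-] out:-; bubbles=3
Tick 2: [PARSE:-, VALIDATE:P1(v=17,ok=F), TRANSFORM:-, EMIT:-] out:-; bubbles=3
Tick 3: [PARSE:-, VALIDATE:-, TRANSFORM:P1(v=0,ok=F), EMIT:-] out:-; bubbles=3
Tick 4: [PARSE:P2(v=3,ok=F), VALIDATE:-, TRANSFORM:-, EMIT:P1(v=0,ok=F)] out:-; bubbles=2
Tick 5: [PARSE:P3(v=5,ok=F), VALIDATE:P2(v=3,ok=F), TRANSFORM:-, EMIT:-] out:P1(v=0); bubbles=2
Tick 6: [PARSE:-, VALIDATE:P3(v=5,ok=T), TRANSFORM:P2(v=0,ok=F), EMIT:-] out:-; bubbles=2
Tick 7: [PARSE:P4(v=10,ok=F), VALIDATE:-, TRANSFORM:P3(v=25,ok=T), EMIT:P2(v=0,ok=F)] out:-; bubbles=1
Tick 8: [PARSE:-, VALIDATE:P4(v=10,ok=F), TRANSFORM:-, EMIT:P3(v=25,ok=T)] out:P2(v=0); bubbles=2
Tick 9: [PARSE:-, VALIDATE:-, TRANSFORM:P4(v=0,ok=F), EMIT:-] out:P3(v=25); bubbles=3
Tick 10: [PARSE:-, VALIDATE:-, TRANSFORM:-, EMIT:P4(v=0,ok=F)] out:-; bubbles=3
Tick 11: [PARSE:-, VALIDATE:-, TRANSFORM:-, EMIT:-] out:P4(v=0); bubbles=4
Total bubble-slots: 28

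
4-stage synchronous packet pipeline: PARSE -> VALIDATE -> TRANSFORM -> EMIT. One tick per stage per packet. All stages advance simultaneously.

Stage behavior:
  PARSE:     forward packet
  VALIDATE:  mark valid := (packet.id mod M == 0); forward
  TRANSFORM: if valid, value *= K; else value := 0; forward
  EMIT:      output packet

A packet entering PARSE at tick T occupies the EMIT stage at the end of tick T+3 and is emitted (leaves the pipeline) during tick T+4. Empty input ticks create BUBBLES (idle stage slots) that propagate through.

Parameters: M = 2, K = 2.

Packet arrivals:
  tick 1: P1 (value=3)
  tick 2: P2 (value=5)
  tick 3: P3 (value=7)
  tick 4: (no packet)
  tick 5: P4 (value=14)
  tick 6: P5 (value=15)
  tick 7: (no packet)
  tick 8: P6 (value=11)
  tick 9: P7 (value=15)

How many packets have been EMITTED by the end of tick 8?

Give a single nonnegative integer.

Answer: 3

Derivation:
Tick 1: [PARSE:P1(v=3,ok=F), VALIDATE:-, TRANSFORM:-, EMIT:-] out:-; in:P1
Tick 2: [PARSE:P2(v=5,ok=F), VALIDATE:P1(v=3,ok=F), TRANSFORM:-, EMIT:-] out:-; in:P2
Tick 3: [PARSE:P3(v=7,ok=F), VALIDATE:P2(v=5,ok=T), TRANSFORM:P1(v=0,ok=F), EMIT:-] out:-; in:P3
Tick 4: [PARSE:-, VALIDATE:P3(v=7,ok=F), TRANSFORM:P2(v=10,ok=T), EMIT:P1(v=0,ok=F)] out:-; in:-
Tick 5: [PARSE:P4(v=14,ok=F), VALIDATE:-, TRANSFORM:P3(v=0,ok=F), EMIT:P2(v=10,ok=T)] out:P1(v=0); in:P4
Tick 6: [PARSE:P5(v=15,ok=F), VALIDATE:P4(v=14,ok=T), TRANSFORM:-, EMIT:P3(v=0,ok=F)] out:P2(v=10); in:P5
Tick 7: [PARSE:-, VALIDATE:P5(v=15,ok=F), TRANSFORM:P4(v=28,ok=T), EMIT:-] out:P3(v=0); in:-
Tick 8: [PARSE:P6(v=11,ok=F), VALIDATE:-, TRANSFORM:P5(v=0,ok=F), EMIT:P4(v=28,ok=T)] out:-; in:P6
Emitted by tick 8: ['P1', 'P2', 'P3']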